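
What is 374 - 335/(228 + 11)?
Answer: 89051/239 ≈ 372.60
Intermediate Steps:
374 - 335/(228 + 11) = 374 - 335/239 = 89051/239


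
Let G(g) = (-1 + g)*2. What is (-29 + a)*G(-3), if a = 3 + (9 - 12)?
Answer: 232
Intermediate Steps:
G(g) = -2 + 2*g
a = 0 (a = 3 - 3 = 0)
(-29 + a)*G(-3) = (-29 + 0)*(-2 + 2*(-3)) = -29*(-2 - 6) = -29*(-8) = 232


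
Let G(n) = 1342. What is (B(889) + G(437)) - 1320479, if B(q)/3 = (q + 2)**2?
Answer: 1062506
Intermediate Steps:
B(q) = 3*(2 + q)**2 (B(q) = 3*(q + 2)**2 = 3*(2 + q)**2)
(B(889) + G(437)) - 1320479 = (3*(2 + 889)**2 + 1342) - 1320479 = (3*891**2 + 1342) - 1320479 = (3*793881 + 1342) - 1320479 = (2381643 + 1342) - 1320479 = 2382985 - 1320479 = 1062506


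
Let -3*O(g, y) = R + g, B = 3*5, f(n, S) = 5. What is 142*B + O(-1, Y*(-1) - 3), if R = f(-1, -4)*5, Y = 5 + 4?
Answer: 2122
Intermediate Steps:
Y = 9
R = 25 (R = 5*5 = 25)
B = 15
O(g, y) = -25/3 - g/3 (O(g, y) = -(25 + g)/3 = -25/3 - g/3)
142*B + O(-1, Y*(-1) - 3) = 142*15 + (-25/3 - ⅓*(-1)) = 2130 + (-25/3 + ⅓) = 2130 - 8 = 2122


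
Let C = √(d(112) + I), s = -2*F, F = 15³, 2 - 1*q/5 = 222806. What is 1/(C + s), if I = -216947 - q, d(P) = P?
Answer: -1350/8933063 - √897185/44665315 ≈ -0.00017233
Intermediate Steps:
q = -1114020 (q = 10 - 5*222806 = 10 - 1114030 = -1114020)
F = 3375
I = 897073 (I = -216947 - 1*(-1114020) = -216947 + 1114020 = 897073)
s = -6750 (s = -2*3375 = -6750)
C = √897185 (C = √(112 + 897073) = √897185 ≈ 947.20)
1/(C + s) = 1/(√897185 - 6750) = 1/(-6750 + √897185)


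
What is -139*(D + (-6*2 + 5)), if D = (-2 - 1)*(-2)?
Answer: 139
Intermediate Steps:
D = 6 (D = -3*(-2) = 6)
-139*(D + (-6*2 + 5)) = -139*(6 + (-6*2 + 5)) = -139*(6 + (-12 + 5)) = -139*(6 - 7) = -139*(-1) = 139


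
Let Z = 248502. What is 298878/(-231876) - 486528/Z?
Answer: -5196831869/1600601382 ≈ -3.2468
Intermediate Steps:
298878/(-231876) - 486528/Z = 298878/(-231876) - 486528/248502 = 298878*(-1/231876) - 486528*1/248502 = -49813/38646 - 81088/41417 = -5196831869/1600601382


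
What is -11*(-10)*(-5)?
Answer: -550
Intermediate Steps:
-11*(-10)*(-5) = 110*(-5) = -550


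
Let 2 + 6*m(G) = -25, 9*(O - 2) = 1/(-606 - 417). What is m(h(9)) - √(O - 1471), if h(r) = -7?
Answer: -9/2 - 2*I*√3459040233/3069 ≈ -4.5 - 38.328*I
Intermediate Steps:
O = 18413/9207 (O = 2 + 1/(9*(-606 - 417)) = 2 + (⅑)/(-1023) = 2 + (⅑)*(-1/1023) = 2 - 1/9207 = 18413/9207 ≈ 1.9999)
m(G) = -9/2 (m(G) = -⅓ + (⅙)*(-25) = -⅓ - 25/6 = -9/2)
m(h(9)) - √(O - 1471) = -9/2 - √(18413/9207 - 1471) = -9/2 - √(-13525084/9207) = -9/2 - 2*I*√3459040233/3069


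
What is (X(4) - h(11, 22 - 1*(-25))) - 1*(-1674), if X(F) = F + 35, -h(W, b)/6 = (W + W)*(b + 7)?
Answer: 8841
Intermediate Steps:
h(W, b) = -12*W*(7 + b) (h(W, b) = -6*(W + W)*(b + 7) = -6*2*W*(7 + b) = -12*W*(7 + b))
X(F) = 35 + F
(X(4) - h(11, 22 - 1*(-25))) - 1*(-1674) = ((35 + 4) - (-12)*11*(7 + (22 - 1*(-25)))) - 1*(-1674) = (39 - (-12)*11*(7 + (22 + 25))) + 1674 = (39 - (-12)*11*(7 + 47)) + 1674 = (39 - (-12)*11*54) + 1674 = (39 - 1*(-7128)) + 1674 = (39 + 7128) + 1674 = 7167 + 1674 = 8841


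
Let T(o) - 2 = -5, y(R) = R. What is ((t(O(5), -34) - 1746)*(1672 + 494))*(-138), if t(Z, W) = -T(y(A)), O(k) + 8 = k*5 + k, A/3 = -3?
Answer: 520996644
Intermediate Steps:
A = -9 (A = 3*(-3) = -9)
T(o) = -3 (T(o) = 2 - 5 = -3)
O(k) = -8 + 6*k (O(k) = -8 + (k*5 + k) = -8 + (5*k + k) = -8 + 6*k)
t(Z, W) = 3 (t(Z, W) = -1*(-3) = 3)
((t(O(5), -34) - 1746)*(1672 + 494))*(-138) = ((3 - 1746)*(1672 + 494))*(-138) = -1743*2166*(-138) = -3775338*(-138) = 520996644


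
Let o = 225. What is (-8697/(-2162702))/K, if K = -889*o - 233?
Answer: -8697/433098377116 ≈ -2.0081e-8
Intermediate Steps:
K = -200258 (K = -889*225 - 233 = -200025 - 233 = -200258)
(-8697/(-2162702))/K = -8697/(-2162702)/(-200258) = -8697*(-1/2162702)*(-1/200258) = (8697/2162702)*(-1/200258) = -8697/433098377116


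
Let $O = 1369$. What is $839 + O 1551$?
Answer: $2124158$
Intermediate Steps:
$839 + O 1551 = 839 + 1369 \cdot 1551 = 839 + 2123319 = 2124158$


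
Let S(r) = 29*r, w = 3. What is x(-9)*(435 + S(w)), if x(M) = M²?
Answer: 42282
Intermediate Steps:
x(-9)*(435 + S(w)) = (-9)²*(435 + 29*3) = 81*(435 + 87) = 81*522 = 42282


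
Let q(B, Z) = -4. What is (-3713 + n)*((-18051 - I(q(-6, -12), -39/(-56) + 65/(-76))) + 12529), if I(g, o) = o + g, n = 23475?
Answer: -58011183023/532 ≈ -1.0904e+8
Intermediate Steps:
I(g, o) = g + o
(-3713 + n)*((-18051 - I(q(-6, -12), -39/(-56) + 65/(-76))) + 12529) = (-3713 + 23475)*((-18051 - (-4 + (-39/(-56) + 65/(-76)))) + 12529) = 19762*((-18051 - (-4 + (-39*(-1/56) + 65*(-1/76)))) + 12529) = 19762*((-18051 - (-4 + (39/56 - 65/76))) + 12529) = 19762*((-18051 - (-4 - 169/1064)) + 12529) = 19762*((-18051 - 1*(-4425/1064)) + 12529) = 19762*((-18051 + 4425/1064) + 12529) = 19762*(-19201839/1064 + 12529) = 19762*(-5870983/1064) = -58011183023/532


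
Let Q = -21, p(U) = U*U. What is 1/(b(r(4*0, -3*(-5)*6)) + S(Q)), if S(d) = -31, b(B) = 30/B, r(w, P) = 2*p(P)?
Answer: -540/16739 ≈ -0.032260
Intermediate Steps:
p(U) = U²
r(w, P) = 2*P²
1/(b(r(4*0, -3*(-5)*6)) + S(Q)) = 1/(30/((2*(-3*(-5)*6)²)) - 31) = 1/(30/((2*(15*6)²)) - 31) = 1/(30/((2*90²)) - 31) = 1/(30/((2*8100)) - 31) = 1/(30/16200 - 31) = 1/(30*(1/16200) - 31) = 1/(1/540 - 31) = 1/(-16739/540) = -540/16739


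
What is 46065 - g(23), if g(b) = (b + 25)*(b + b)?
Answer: 43857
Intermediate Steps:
g(b) = 2*b*(25 + b) (g(b) = (25 + b)*(2*b) = 2*b*(25 + b))
46065 - g(23) = 46065 - 2*23*(25 + 23) = 46065 - 2*23*48 = 46065 - 1*2208 = 46065 - 2208 = 43857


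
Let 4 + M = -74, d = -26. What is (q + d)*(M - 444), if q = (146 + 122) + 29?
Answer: -141462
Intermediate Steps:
M = -78 (M = -4 - 74 = -78)
q = 297 (q = 268 + 29 = 297)
(q + d)*(M - 444) = (297 - 26)*(-78 - 444) = 271*(-522) = -141462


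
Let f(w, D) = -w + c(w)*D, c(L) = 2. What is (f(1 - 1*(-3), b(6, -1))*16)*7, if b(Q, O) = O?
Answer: -672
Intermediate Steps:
f(w, D) = -w + 2*D
(f(1 - 1*(-3), b(6, -1))*16)*7 = ((-(1 - 1*(-3)) + 2*(-1))*16)*7 = ((-(1 + 3) - 2)*16)*7 = ((-1*4 - 2)*16)*7 = ((-4 - 2)*16)*7 = -6*16*7 = -96*7 = -672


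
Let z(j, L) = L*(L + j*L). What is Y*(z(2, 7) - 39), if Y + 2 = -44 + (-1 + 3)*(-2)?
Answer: -5400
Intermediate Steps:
Y = -50 (Y = -2 + (-44 + (-1 + 3)*(-2)) = -2 + (-44 + 2*(-2)) = -2 + (-44 - 4) = -2 - 48 = -50)
z(j, L) = L*(L + L*j)
Y*(z(2, 7) - 39) = -50*(7²*(1 + 2) - 39) = -50*(49*3 - 39) = -50*(147 - 39) = -50*108 = -5400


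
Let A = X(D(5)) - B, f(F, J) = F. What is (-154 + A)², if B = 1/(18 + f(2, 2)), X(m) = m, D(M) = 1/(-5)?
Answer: 380689/16 ≈ 23793.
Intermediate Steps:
D(M) = -⅕
B = 1/20 (B = 1/(18 + 2) = 1/20 ≈ 0.050000)
A = -¼ (A = -⅕ - 1*1/20 = -⅕ - 1/20 = -¼ ≈ -0.25000)
(-154 + A)² = (-154 - ¼)² = (-617/4)² = 380689/16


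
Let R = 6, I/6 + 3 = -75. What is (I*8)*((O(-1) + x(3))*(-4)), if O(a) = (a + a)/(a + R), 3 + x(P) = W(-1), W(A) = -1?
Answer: -329472/5 ≈ -65894.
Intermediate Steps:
I = -468 (I = -18 + 6*(-75) = -18 - 450 = -468)
x(P) = -4 (x(P) = -3 - 1 = -4)
O(a) = 2*a/(6 + a) (O(a) = (a + a)/(a + 6) = (2*a)/(6 + a) = 2*a/(6 + a))
(I*8)*((O(-1) + x(3))*(-4)) = (-468*8)*((2*(-1)/(6 - 1) - 4)*(-4)) = -3744*(2*(-1)/5 - 4)*(-4) = -3744*(2*(-1)*(⅕) - 4)*(-4) = -3744*(-⅖ - 4)*(-4) = -(-82368)*(-4)/5 = -3744*88/5 = -329472/5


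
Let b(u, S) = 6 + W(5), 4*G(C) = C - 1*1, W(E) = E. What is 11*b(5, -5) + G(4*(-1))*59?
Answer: 189/4 ≈ 47.250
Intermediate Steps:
G(C) = -¼ + C/4 (G(C) = (C - 1*1)/4 = (C - 1)/4 = (-1 + C)/4 = -¼ + C/4)
b(u, S) = 11 (b(u, S) = 6 + 5 = 11)
11*b(5, -5) + G(4*(-1))*59 = 11*11 + (-¼ + (4*(-1))/4)*59 = 121 + (-¼ + (¼)*(-4))*59 = 121 + (-¼ - 1)*59 = 121 - 5/4*59 = 121 - 295/4 = 189/4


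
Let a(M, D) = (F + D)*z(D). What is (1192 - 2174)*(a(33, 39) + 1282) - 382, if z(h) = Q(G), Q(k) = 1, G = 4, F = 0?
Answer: -1297604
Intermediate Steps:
z(h) = 1
a(M, D) = D (a(M, D) = (0 + D)*1 = D*1 = D)
(1192 - 2174)*(a(33, 39) + 1282) - 382 = (1192 - 2174)*(39 + 1282) - 382 = -982*1321 - 382 = -1297222 - 382 = -1297604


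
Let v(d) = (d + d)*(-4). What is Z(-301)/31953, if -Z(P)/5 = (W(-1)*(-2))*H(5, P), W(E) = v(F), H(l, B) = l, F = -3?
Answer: 400/10651 ≈ 0.037555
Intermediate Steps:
v(d) = -8*d (v(d) = (2*d)*(-4) = -8*d)
W(E) = 24 (W(E) = -8*(-3) = 24)
Z(P) = 1200 (Z(P) = -5*24*(-2)*5 = -(-240)*5 = -5*(-240) = 1200)
Z(-301)/31953 = 1200/31953 = 1200*(1/31953) = 400/10651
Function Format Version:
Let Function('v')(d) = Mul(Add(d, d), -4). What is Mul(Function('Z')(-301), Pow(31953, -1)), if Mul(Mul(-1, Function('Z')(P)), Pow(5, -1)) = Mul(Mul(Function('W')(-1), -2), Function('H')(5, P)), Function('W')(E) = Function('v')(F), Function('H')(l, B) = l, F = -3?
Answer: Rational(400, 10651) ≈ 0.037555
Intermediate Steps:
Function('v')(d) = Mul(-8, d) (Function('v')(d) = Mul(Mul(2, d), -4) = Mul(-8, d))
Function('W')(E) = 24 (Function('W')(E) = Mul(-8, -3) = 24)
Function('Z')(P) = 1200 (Function('Z')(P) = Mul(-5, Mul(Mul(24, -2), 5)) = Mul(-5, Mul(-48, 5)) = Mul(-5, -240) = 1200)
Mul(Function('Z')(-301), Pow(31953, -1)) = Mul(1200, Pow(31953, -1)) = Mul(1200, Rational(1, 31953)) = Rational(400, 10651)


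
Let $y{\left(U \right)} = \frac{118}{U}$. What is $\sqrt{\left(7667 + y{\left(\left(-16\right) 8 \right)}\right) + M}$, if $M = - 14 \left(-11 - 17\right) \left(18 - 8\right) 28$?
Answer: $\frac{\sqrt{7515269}}{8} \approx 342.67$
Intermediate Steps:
$M = 109760$ ($M = - 14 \left(\left(-28\right) 10\right) 28 = \left(-14\right) \left(-280\right) 28 = 3920 \cdot 28 = 109760$)
$\sqrt{\left(7667 + y{\left(\left(-16\right) 8 \right)}\right) + M} = \sqrt{\left(7667 + \frac{118}{\left(-16\right) 8}\right) + 109760} = \sqrt{\left(7667 + \frac{118}{-128}\right) + 109760} = \sqrt{\left(7667 + 118 \left(- \frac{1}{128}\right)\right) + 109760} = \sqrt{\left(7667 - \frac{59}{64}\right) + 109760} = \sqrt{\frac{490629}{64} + 109760} = \sqrt{\frac{7515269}{64}} = \frac{\sqrt{7515269}}{8}$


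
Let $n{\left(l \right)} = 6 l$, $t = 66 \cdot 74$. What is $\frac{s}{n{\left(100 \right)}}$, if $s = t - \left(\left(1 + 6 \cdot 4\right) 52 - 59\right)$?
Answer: $\frac{3643}{600} \approx 6.0717$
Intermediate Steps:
$t = 4884$
$s = 3643$ ($s = 4884 - \left(\left(1 + 6 \cdot 4\right) 52 - 59\right) = 4884 - \left(\left(1 + 24\right) 52 - 59\right) = 4884 - \left(25 \cdot 52 - 59\right) = 4884 - \left(1300 - 59\right) = 4884 - 1241 = 3643$)
$\frac{s}{n{\left(100 \right)}} = \frac{3643}{6 \cdot 100} = \frac{3643}{600}$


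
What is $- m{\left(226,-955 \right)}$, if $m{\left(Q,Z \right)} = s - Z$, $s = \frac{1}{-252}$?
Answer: $- \frac{240659}{252} \approx -955.0$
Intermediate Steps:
$s = - \frac{1}{252} \approx -0.0039683$
$m{\left(Q,Z \right)} = - \frac{1}{252} - Z$
$- m{\left(226,-955 \right)} = - (- \frac{1}{252} - -955) = - (- \frac{1}{252} + 955) = \left(-1\right) \frac{240659}{252} = - \frac{240659}{252}$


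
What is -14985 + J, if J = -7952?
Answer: -22937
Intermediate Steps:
-14985 + J = -14985 - 7952 = -22937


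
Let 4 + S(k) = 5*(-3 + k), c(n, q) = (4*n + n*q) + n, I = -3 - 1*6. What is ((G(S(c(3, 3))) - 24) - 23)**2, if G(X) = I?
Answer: 3136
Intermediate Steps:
I = -9 (I = -3 - 6 = -9)
c(n, q) = 5*n + n*q
S(k) = -19 + 5*k (S(k) = -4 + 5*(-3 + k) = -4 + (-15 + 5*k) = -19 + 5*k)
G(X) = -9
((G(S(c(3, 3))) - 24) - 23)**2 = ((-9 - 24) - 23)**2 = (-33 - 23)**2 = (-56)**2 = 3136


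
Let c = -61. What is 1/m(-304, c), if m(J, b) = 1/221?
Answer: 221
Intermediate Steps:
m(J, b) = 1/221
1/m(-304, c) = 1/(1/221) = 221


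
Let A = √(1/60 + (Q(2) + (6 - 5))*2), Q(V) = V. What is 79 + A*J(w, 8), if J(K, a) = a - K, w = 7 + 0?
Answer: 79 + 19*√15/30 ≈ 81.453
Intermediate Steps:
w = 7
A = 19*√15/30 (A = √(1/60 + (2 + (6 - 5))*2) = √(1/60 + (2 + 1)*2) = √(1/60 + 3*2) = √(1/60 + 6) = √(361/60) = 19*√15/30 ≈ 2.4529)
79 + A*J(w, 8) = 79 + (19*√15/30)*(8 - 1*7) = 79 + (19*√15/30)*(8 - 7) = 79 + (19*√15/30)*1 = 79 + 19*√15/30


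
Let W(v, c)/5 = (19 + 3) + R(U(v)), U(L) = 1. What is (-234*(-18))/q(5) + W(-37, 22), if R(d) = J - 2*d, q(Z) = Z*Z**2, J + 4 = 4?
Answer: 16712/125 ≈ 133.70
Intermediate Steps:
J = 0 (J = -4 + 4 = 0)
q(Z) = Z**3
R(d) = -2*d (R(d) = 0 - 2*d = -2*d)
W(v, c) = 100 (W(v, c) = 5*((19 + 3) - 2*1) = 5*(22 - 2) = 5*20 = 100)
(-234*(-18))/q(5) + W(-37, 22) = (-234*(-18))/(5**3) + 100 = 4212/125 + 100 = 16712/125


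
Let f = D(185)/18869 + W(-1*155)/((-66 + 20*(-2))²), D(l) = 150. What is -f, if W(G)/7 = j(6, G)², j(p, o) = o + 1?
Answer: -783541457/53003021 ≈ -14.783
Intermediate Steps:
j(p, o) = 1 + o
W(G) = 7*(1 + G)²
f = 783541457/53003021 (f = 150/18869 + (7*(1 - 1*155)²)/((-66 + 20*(-2))²) = 150*(1/18869) + (7*(1 - 155)²)/((-66 - 40)²) = 150/18869 + (7*(-154)²)/((-106)²) = 150/18869 + (7*23716)/11236 = 150/18869 + 166012*(1/11236) = 150/18869 + 41503/2809 = 783541457/53003021 ≈ 14.783)
-f = -1*783541457/53003021 = -783541457/53003021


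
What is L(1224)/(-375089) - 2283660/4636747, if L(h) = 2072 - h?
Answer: -860507707196/1739192795483 ≈ -0.49477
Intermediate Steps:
L(1224)/(-375089) - 2283660/4636747 = (2072 - 1*1224)/(-375089) - 2283660/4636747 = (2072 - 1224)*(-1/375089) - 2283660*1/4636747 = 848*(-1/375089) - 2283660/4636747 = -848/375089 - 2283660/4636747 = -860507707196/1739192795483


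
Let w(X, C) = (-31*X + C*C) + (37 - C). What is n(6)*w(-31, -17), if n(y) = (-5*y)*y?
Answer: -234720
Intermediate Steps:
w(X, C) = 37 + C**2 - C - 31*X (w(X, C) = (-31*X + C**2) + (37 - C) = (C**2 - 31*X) + (37 - C) = 37 + C**2 - C - 31*X)
n(y) = -5*y**2
n(6)*w(-31, -17) = (-5*6**2)*(37 + (-17)**2 - 1*(-17) - 31*(-31)) = (-5*36)*(37 + 289 + 17 + 961) = -180*1304 = -234720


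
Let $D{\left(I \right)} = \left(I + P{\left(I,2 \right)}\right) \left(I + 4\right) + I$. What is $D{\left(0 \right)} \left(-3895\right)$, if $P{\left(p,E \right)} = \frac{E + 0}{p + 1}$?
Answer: $-31160$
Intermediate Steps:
$P{\left(p,E \right)} = \frac{E}{1 + p}$
$D{\left(I \right)} = I + \left(4 + I\right) \left(I + \frac{2}{1 + I}\right)$ ($D{\left(I \right)} = \left(I + \frac{2}{1 + I}\right) \left(I + 4\right) + I = \left(I + \frac{2}{1 + I}\right) \left(4 + I\right) + I = \left(4 + I\right) \left(I + \frac{2}{1 + I}\right) + I = I + \left(4 + I\right) \left(I + \frac{2}{1 + I}\right)$)
$D{\left(0 \right)} \left(-3895\right) = \frac{8 + 2 \cdot 0 + 0 \left(1 + 0\right) \left(5 + 0\right)}{1 + 0} \left(-3895\right) = \frac{8 + 0 + 0 \cdot 1 \cdot 5}{1} \left(-3895\right) = 1 \left(8 + 0 + 0\right) \left(-3895\right) = 1 \cdot 8 \left(-3895\right) = 8 \left(-3895\right) = -31160$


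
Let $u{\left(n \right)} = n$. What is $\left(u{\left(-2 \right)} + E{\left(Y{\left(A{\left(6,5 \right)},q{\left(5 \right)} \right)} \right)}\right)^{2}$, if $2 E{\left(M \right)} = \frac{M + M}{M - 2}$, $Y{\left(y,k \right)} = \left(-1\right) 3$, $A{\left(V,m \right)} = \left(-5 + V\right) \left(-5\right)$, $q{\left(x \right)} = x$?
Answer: $\frac{49}{25} \approx 1.96$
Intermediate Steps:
$A{\left(V,m \right)} = 25 - 5 V$
$Y{\left(y,k \right)} = -3$
$E{\left(M \right)} = \frac{M}{-2 + M}$ ($E{\left(M \right)} = \frac{\left(M + M\right) \frac{1}{M - 2}}{2} = \frac{2 M \frac{1}{-2 + M}}{2} = \frac{M}{-2 + M}$)
$\left(u{\left(-2 \right)} + E{\left(Y{\left(A{\left(6,5 \right)},q{\left(5 \right)} \right)} \right)}\right)^{2} = \left(-2 - \frac{3}{-2 - 3}\right)^{2} = \left(-2 - \frac{3}{-5}\right)^{2} = \left(-2 - - \frac{3}{5}\right)^{2} = \left(-2 + \frac{3}{5}\right)^{2} = \left(- \frac{7}{5}\right)^{2} = \frac{49}{25}$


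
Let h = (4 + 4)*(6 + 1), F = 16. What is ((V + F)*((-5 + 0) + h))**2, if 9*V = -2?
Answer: 5827396/9 ≈ 6.4749e+5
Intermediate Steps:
h = 56 (h = 8*7 = 56)
V = -2/9 (V = (1/9)*(-2) = -2/9 ≈ -0.22222)
((V + F)*((-5 + 0) + h))**2 = ((-2/9 + 16)*((-5 + 0) + 56))**2 = (142*(-5 + 56)/9)**2 = ((142/9)*51)**2 = (2414/3)**2 = 5827396/9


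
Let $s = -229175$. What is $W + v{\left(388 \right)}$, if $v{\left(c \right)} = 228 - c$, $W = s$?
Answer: $-229335$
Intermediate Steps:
$W = -229175$
$W + v{\left(388 \right)} = -229175 + \left(228 - 388\right) = -229175 - 160 = -229335$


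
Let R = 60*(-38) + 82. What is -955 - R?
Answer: 1243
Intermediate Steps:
R = -2198 (R = -2280 + 82 = -2198)
-955 - R = -955 - 1*(-2198) = -955 + 2198 = 1243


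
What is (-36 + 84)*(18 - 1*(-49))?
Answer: 3216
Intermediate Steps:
(-36 + 84)*(18 - 1*(-49)) = 48*(18 + 49) = 48*67 = 3216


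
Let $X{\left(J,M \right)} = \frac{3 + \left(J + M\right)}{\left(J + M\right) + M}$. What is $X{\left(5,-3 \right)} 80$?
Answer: $-400$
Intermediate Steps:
$X{\left(J,M \right)} = \frac{3 + J + M}{J + 2 M}$
$X{\left(5,-3 \right)} 80 = \frac{3 + 5 - 3}{5 + 2 \left(-3\right)} 80 = \frac{1}{5 - 6} \cdot 5 \cdot 80 = \frac{1}{-1} \cdot 5 \cdot 80 = \left(-1\right) 5 \cdot 80 = \left(-5\right) 80 = -400$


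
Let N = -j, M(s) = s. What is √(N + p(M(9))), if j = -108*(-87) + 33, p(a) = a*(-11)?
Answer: 2*I*√2382 ≈ 97.611*I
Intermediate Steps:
p(a) = -11*a
j = 9429 (j = 9396 + 33 = 9429)
N = -9429 (N = -1*9429 = -9429)
√(N + p(M(9))) = √(-9429 - 11*9) = √(-9429 - 99) = √(-9528) = 2*I*√2382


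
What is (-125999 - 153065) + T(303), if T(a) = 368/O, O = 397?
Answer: -110788040/397 ≈ -2.7906e+5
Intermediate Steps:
T(a) = 368/397
(-125999 - 153065) + T(303) = (-125999 - 153065) + 368/397 = -279064 + 368/397 = -110788040/397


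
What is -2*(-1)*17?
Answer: 34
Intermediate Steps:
-2*(-1)*17 = 2*17 = 34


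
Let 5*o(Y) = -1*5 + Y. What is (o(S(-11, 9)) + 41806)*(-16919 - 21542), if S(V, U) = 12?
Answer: -8039772057/5 ≈ -1.6080e+9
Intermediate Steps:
o(Y) = -1 + Y/5 (o(Y) = (-1*5 + Y)/5 = (-5 + Y)/5 = -1 + Y/5)
(o(S(-11, 9)) + 41806)*(-16919 - 21542) = ((-1 + (1/5)*12) + 41806)*(-16919 - 21542) = ((-1 + 12/5) + 41806)*(-38461) = (7/5 + 41806)*(-38461) = (209037/5)*(-38461) = -8039772057/5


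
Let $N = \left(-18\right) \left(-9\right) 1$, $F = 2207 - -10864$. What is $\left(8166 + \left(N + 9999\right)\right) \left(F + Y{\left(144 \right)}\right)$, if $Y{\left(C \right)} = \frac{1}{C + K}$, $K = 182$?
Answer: $\frac{78094041069}{326} \approx 2.3955 \cdot 10^{8}$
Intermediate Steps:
$F = 13071$ ($F = 2207 + 10864 = 13071$)
$N = 162$ ($N = 162 \cdot 1 = 162$)
$Y{\left(C \right)} = \frac{1}{182 + C}$ ($Y{\left(C \right)} = \frac{1}{C + 182} = \frac{1}{182 + C}$)
$\left(8166 + \left(N + 9999\right)\right) \left(F + Y{\left(144 \right)}\right) = \left(8166 + \left(162 + 9999\right)\right) \left(13071 + \frac{1}{182 + 144}\right) = \left(8166 + 10161\right) \left(13071 + \frac{1}{326}\right) = 18327 \left(13071 + \frac{1}{326}\right) = 18327 \cdot \frac{4261147}{326} = \frac{78094041069}{326}$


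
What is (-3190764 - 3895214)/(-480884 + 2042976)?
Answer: -3542989/781046 ≈ -4.5362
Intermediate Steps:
(-3190764 - 3895214)/(-480884 + 2042976) = -7085978/1562092 = -7085978*1/1562092 = -3542989/781046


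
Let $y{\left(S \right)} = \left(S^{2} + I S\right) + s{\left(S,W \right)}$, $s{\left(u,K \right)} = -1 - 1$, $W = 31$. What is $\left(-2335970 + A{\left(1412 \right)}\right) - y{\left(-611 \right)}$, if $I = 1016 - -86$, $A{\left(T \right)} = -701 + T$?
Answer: $-2035256$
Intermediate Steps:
$s{\left(u,K \right)} = -2$
$I = 1102$ ($I = 1016 + 86 = 1102$)
$y{\left(S \right)} = -2 + S^{2} + 1102 S$ ($y{\left(S \right)} = \left(S^{2} + 1102 S\right) - 2 = -2 + S^{2} + 1102 S$)
$\left(-2335970 + A{\left(1412 \right)}\right) - y{\left(-611 \right)} = \left(-2335970 + \left(-701 + 1412\right)\right) - \left(-2 + \left(-611\right)^{2} + 1102 \left(-611\right)\right) = \left(-2335970 + 711\right) - \left(-2 + 373321 - 673322\right) = -2335259 - -300003 = -2335259 + 300003 = -2035256$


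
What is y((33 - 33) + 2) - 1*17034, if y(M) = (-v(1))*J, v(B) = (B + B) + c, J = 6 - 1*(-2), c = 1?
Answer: -17058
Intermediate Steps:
J = 8 (J = 6 + 2 = 8)
v(B) = 1 + 2*B (v(B) = (B + B) + 1 = 2*B + 1 = 1 + 2*B)
y(M) = -24 (y(M) = -(1 + 2*1)*8 = -(1 + 2)*8 = -1*3*8 = -3*8 = -24)
y((33 - 33) + 2) - 1*17034 = -24 - 1*17034 = -24 - 17034 = -17058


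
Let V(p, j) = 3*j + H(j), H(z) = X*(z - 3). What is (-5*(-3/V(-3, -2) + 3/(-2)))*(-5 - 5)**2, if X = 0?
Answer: 500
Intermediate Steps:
H(z) = 0 (H(z) = 0*(z - 3) = 0*(-3 + z) = 0)
V(p, j) = 3*j (V(p, j) = 3*j + 0 = 3*j)
(-5*(-3/V(-3, -2) + 3/(-2)))*(-5 - 5)**2 = (-5*(-3/(3*(-2)) + 3/(-2)))*(-5 - 5)**2 = -5*(-3/(-6) + 3*(-1/2))*(-10)**2 = -5*(-3*(-1/6) - 3/2)*100 = -5*(1/2 - 3/2)*100 = -5*(-1)*100 = 5*100 = 500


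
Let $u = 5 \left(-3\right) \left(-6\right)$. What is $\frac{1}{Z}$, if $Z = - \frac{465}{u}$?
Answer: $- \frac{6}{31} \approx -0.19355$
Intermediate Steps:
$u = 90$ ($u = \left(-15\right) \left(-6\right) = 90$)
$Z = - \frac{31}{6}$ ($Z = - \frac{465}{90} = \left(-465\right) \frac{1}{90} = - \frac{31}{6} \approx -5.1667$)
$\frac{1}{Z} = \frac{1}{- \frac{31}{6}} = - \frac{6}{31}$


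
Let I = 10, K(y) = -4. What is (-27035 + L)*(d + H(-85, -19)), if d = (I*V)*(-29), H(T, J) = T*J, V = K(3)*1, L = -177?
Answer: -75513300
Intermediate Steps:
V = -4 (V = -4*1 = -4)
H(T, J) = J*T
d = 1160 (d = (10*(-4))*(-29) = -40*(-29) = 1160)
(-27035 + L)*(d + H(-85, -19)) = (-27035 - 177)*(1160 - 19*(-85)) = -27212*(1160 + 1615) = -27212*2775 = -75513300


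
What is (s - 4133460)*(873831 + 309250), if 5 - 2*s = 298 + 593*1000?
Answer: -10482349656253/2 ≈ -5.2412e+12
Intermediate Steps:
s = -593293/2 (s = 5/2 - (298 + 593*1000)/2 = 5/2 - (298 + 593000)/2 = 5/2 - ½*593298 = 5/2 - 296649 = -593293/2 ≈ -2.9665e+5)
(s - 4133460)*(873831 + 309250) = (-593293/2 - 4133460)*(873831 + 309250) = -8860213/2*1183081 = -10482349656253/2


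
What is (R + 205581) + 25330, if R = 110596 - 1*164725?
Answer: 176782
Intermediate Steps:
R = -54129 (R = 110596 - 164725 = -54129)
(R + 205581) + 25330 = (-54129 + 205581) + 25330 = 151452 + 25330 = 176782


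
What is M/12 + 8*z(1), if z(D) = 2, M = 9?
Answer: 67/4 ≈ 16.750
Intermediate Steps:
M/12 + 8*z(1) = 9/12 + 8*2 = 9*(1/12) + 16 = ¾ + 16 = 67/4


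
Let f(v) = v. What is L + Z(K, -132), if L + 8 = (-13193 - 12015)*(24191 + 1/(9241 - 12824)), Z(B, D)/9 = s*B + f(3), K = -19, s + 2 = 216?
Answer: -2185068529441/3583 ≈ -6.0984e+8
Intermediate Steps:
s = 214 (s = -2 + 216 = 214)
Z(B, D) = 27 + 1926*B (Z(B, D) = 9*(214*B + 3) = 9*(3 + 214*B) = 27 + 1926*B)
L = -2184937509880/3583 (L = -8 + (-13193 - 12015)*(24191 + 1/(9241 - 12824)) = -8 - 25208*(24191 + 1/(-3583)) = -8 - 25208*(24191 - 1/3583) = -8 - 25208*86676352/3583 = -8 - 2184937481216/3583 = -2184937509880/3583 ≈ -6.0981e+8)
L + Z(K, -132) = -2184937509880/3583 + (27 + 1926*(-19)) = -2184937509880/3583 + (27 - 36594) = -2184937509880/3583 - 36567 = -2185068529441/3583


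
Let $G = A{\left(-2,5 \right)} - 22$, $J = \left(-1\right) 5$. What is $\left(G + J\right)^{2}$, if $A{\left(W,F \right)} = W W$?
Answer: $529$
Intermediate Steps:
$A{\left(W,F \right)} = W^{2}$
$J = -5$
$G = -18$ ($G = \left(-2\right)^{2} - 22 = 4 - 22 = -18$)
$\left(G + J\right)^{2} = \left(-18 - 5\right)^{2} = \left(-23\right)^{2} = 529$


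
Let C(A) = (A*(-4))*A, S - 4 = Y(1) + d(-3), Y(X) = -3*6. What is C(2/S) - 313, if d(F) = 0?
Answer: -15341/49 ≈ -313.08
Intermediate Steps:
Y(X) = -18
S = -14 (S = 4 + (-18 + 0) = 4 - 18 = -14)
C(A) = -4*A² (C(A) = (-4*A)*A = -4*A²)
C(2/S) - 313 = -4*(2/(-14))² - 313 = -4*(2*(-1/14))² - 313 = -4*(-⅐)² - 313 = -4*1/49 - 313 = -4/49 - 313 = -15341/49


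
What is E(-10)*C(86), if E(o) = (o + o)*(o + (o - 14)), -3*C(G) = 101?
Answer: -68680/3 ≈ -22893.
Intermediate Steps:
C(G) = -101/3 (C(G) = -⅓*101 = -101/3)
E(o) = 2*o*(-14 + 2*o) (E(o) = (2*o)*(o + (-14 + o)) = (2*o)*(-14 + 2*o) = 2*o*(-14 + 2*o))
E(-10)*C(86) = (4*(-10)*(-7 - 10))*(-101/3) = (4*(-10)*(-17))*(-101/3) = 680*(-101/3) = -68680/3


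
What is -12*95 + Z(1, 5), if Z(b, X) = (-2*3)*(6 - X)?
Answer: -1146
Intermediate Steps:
Z(b, X) = -36 + 6*X (Z(b, X) = -6*(6 - X) = -36 + 6*X)
-12*95 + Z(1, 5) = -12*95 + (-36 + 6*5) = -1140 + (-36 + 30) = -1140 - 6 = -1146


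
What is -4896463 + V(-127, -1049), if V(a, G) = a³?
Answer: -6944846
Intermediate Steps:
-4896463 + V(-127, -1049) = -4896463 + (-127)³ = -4896463 - 2048383 = -6944846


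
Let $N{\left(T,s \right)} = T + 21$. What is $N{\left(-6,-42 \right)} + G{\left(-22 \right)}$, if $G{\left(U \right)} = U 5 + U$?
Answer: $-117$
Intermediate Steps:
$N{\left(T,s \right)} = 21 + T$
$G{\left(U \right)} = 6 U$ ($G{\left(U \right)} = 5 U + U = 6 U$)
$N{\left(-6,-42 \right)} + G{\left(-22 \right)} = \left(21 - 6\right) + 6 \left(-22\right) = 15 - 132 = -117$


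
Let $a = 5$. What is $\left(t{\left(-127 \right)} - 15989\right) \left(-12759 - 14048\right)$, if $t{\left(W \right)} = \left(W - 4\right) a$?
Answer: $446175708$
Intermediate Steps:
$t{\left(W \right)} = -20 + 5 W$ ($t{\left(W \right)} = \left(W - 4\right) 5 = \left(-4 + W\right) 5 = -20 + 5 W$)
$\left(t{\left(-127 \right)} - 15989\right) \left(-12759 - 14048\right) = \left(\left(-20 + 5 \left(-127\right)\right) - 15989\right) \left(-12759 - 14048\right) = \left(\left(-20 - 635\right) - 15989\right) \left(-26807\right) = \left(-655 - 15989\right) \left(-26807\right) = \left(-16644\right) \left(-26807\right) = 446175708$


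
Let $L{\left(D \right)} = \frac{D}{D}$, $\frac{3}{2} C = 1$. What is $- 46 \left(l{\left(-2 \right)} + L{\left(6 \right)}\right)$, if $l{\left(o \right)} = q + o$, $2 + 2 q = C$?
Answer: $\frac{230}{3} \approx 76.667$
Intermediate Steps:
$C = \frac{2}{3}$ ($C = \frac{2}{3} \cdot 1 = \frac{2}{3} \approx 0.66667$)
$L{\left(D \right)} = 1$
$q = - \frac{2}{3}$ ($q = -1 + \frac{1}{2} \cdot \frac{2}{3} = -1 + \frac{1}{3} = - \frac{2}{3} \approx -0.66667$)
$l{\left(o \right)} = - \frac{2}{3} + o$
$- 46 \left(l{\left(-2 \right)} + L{\left(6 \right)}\right) = - 46 \left(\left(- \frac{2}{3} - 2\right) + 1\right) = - 46 \left(- \frac{8}{3} + 1\right) = \left(-46\right) \left(- \frac{5}{3}\right) = \frac{230}{3}$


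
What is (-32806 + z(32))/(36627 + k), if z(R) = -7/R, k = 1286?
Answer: -1049799/1213216 ≈ -0.86530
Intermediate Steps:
(-32806 + z(32))/(36627 + k) = (-32806 - 7/32)/(36627 + 1286) = (-32806 - 7*1/32)/37913 = (-32806 - 7/32)*(1/37913) = -1049799/32*1/37913 = -1049799/1213216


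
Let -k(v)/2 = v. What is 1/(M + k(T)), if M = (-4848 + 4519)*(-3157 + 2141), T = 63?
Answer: 1/334138 ≈ 2.9928e-6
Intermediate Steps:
M = 334264 (M = -329*(-1016) = 334264)
k(v) = -2*v
1/(M + k(T)) = 1/(334264 - 2*63) = 1/(334264 - 126) = 1/334138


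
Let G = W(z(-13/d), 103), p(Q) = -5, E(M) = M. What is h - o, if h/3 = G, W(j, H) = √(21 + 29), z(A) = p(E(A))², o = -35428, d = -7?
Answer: 35428 + 15*√2 ≈ 35449.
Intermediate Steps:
z(A) = 25 (z(A) = (-5)² = 25)
W(j, H) = 5*√2 (W(j, H) = √50 = 5*√2)
G = 5*√2 ≈ 7.0711
h = 15*√2 (h = 3*(5*√2) = 15*√2 ≈ 21.213)
h - o = 15*√2 - 1*(-35428) = 15*√2 + 35428 = 35428 + 15*√2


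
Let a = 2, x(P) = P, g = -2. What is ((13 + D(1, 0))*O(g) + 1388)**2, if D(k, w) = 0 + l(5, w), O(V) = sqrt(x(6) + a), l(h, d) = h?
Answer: 1929136 + 99936*sqrt(2) ≈ 2.0705e+6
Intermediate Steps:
O(V) = 2*sqrt(2) (O(V) = sqrt(6 + 2) = sqrt(8) = 2*sqrt(2))
D(k, w) = 5 (D(k, w) = 0 + 5 = 5)
((13 + D(1, 0))*O(g) + 1388)**2 = ((13 + 5)*(2*sqrt(2)) + 1388)**2 = (18*(2*sqrt(2)) + 1388)**2 = (36*sqrt(2) + 1388)**2 = (1388 + 36*sqrt(2))**2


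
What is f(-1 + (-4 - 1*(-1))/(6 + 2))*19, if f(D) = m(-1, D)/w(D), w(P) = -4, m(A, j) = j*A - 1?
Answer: -57/32 ≈ -1.7813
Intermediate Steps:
m(A, j) = -1 + A*j (m(A, j) = A*j - 1 = -1 + A*j)
f(D) = ¼ + D/4 (f(D) = (-1 - D)/(-4) = (-1 - D)*(-¼) = ¼ + D/4)
f(-1 + (-4 - 1*(-1))/(6 + 2))*19 = (¼ + (-1 + (-4 - 1*(-1))/(6 + 2))/4)*19 = (¼ + (-1 + (-4 + 1)/8)/4)*19 = (¼ + (-1 - 3*⅛)/4)*19 = (¼ + (-1 - 3/8)/4)*19 = (¼ + (¼)*(-11/8))*19 = (¼ - 11/32)*19 = -3/32*19 = -57/32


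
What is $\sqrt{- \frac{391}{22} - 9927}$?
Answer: $\frac{7 i \sqrt{98230}}{22} \approx 99.724 i$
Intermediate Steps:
$\sqrt{- \frac{391}{22} - 9927} = \sqrt{- \frac{218785}{22}} = \frac{7 i \sqrt{98230}}{22}$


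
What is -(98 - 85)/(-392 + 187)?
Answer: 13/205 ≈ 0.063415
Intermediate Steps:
-(98 - 85)/(-392 + 187) = -13/(-205) = -13*(-1)/205 = -1*(-13/205) = 13/205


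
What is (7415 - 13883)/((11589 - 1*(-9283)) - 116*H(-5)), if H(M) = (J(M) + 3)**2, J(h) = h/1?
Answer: -1617/5102 ≈ -0.31693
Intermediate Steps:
J(h) = h (J(h) = h*1 = h)
H(M) = (3 + M)**2 (H(M) = (M + 3)**2 = (3 + M)**2)
(7415 - 13883)/((11589 - 1*(-9283)) - 116*H(-5)) = (7415 - 13883)/((11589 - 1*(-9283)) - 116*(3 - 5)**2) = -6468/((11589 + 9283) - 116*(-2)**2) = -6468/(20872 - 116*4) = -6468/(20872 - 464) = -6468/20408 = -6468*1/20408 = -1617/5102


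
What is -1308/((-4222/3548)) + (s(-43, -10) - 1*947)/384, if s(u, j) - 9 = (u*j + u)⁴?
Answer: 47352209395481/810624 ≈ 5.8415e+7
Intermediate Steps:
s(u, j) = 9 + (u + j*u)⁴ (s(u, j) = 9 + (u*j + u)⁴ = 9 + (j*u + u)⁴ = 9 + (u + j*u)⁴)
-1308/((-4222/3548)) + (s(-43, -10) - 1*947)/384 = -1308/((-4222/3548)) + ((9 + (-43)⁴*(1 - 10)⁴) - 1*947)/384 = -1308/((-4222*1/3548)) + ((9 + 3418801*(-9)⁴) - 947)*(1/384) = -1308/(-2111/1774) + ((9 + 3418801*6561) - 947)*(1/384) = -1308*(-1774/2111) + ((9 + 22430753361) - 947)*(1/384) = 2320392/2111 + (22430753370 - 947)*(1/384) = 2320392/2111 + 22430752423*(1/384) = 2320392/2111 + 22430752423/384 = 47352209395481/810624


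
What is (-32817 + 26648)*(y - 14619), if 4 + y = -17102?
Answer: 195711525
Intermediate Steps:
y = -17106 (y = -4 - 17102 = -17106)
(-32817 + 26648)*(y - 14619) = (-32817 + 26648)*(-17106 - 14619) = -6169*(-31725) = 195711525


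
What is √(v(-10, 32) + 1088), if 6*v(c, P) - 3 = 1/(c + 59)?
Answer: √480030/21 ≈ 32.992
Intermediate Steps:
v(c, P) = ½ + 1/(6*(59 + c)) (v(c, P) = ½ + 1/(6*(c + 59)) = ½ + 1/(6*(59 + c)))
√(v(-10, 32) + 1088) = √((178 + 3*(-10))/(6*(59 - 10)) + 1088) = √((⅙)*(178 - 30)/49 + 1088) = √((⅙)*(1/49)*148 + 1088) = √(74/147 + 1088) = √(160010/147) = √480030/21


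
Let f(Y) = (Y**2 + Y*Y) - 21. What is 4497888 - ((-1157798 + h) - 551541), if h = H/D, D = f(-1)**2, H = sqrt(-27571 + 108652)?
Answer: 6207227 - 9*sqrt(1001)/361 ≈ 6.2072e+6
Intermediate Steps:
f(Y) = -21 + 2*Y**2 (f(Y) = (Y**2 + Y**2) - 21 = 2*Y**2 - 21 = -21 + 2*Y**2)
H = 9*sqrt(1001) (H = sqrt(81081) = 9*sqrt(1001) ≈ 284.75)
D = 361 (D = (-21 + 2*(-1)**2)**2 = (-21 + 2*1)**2 = (-21 + 2)**2 = (-19)**2 = 361)
h = 9*sqrt(1001)/361 (h = (9*sqrt(1001))/361 = (9*sqrt(1001))*(1/361) = 9*sqrt(1001)/361 ≈ 0.78877)
4497888 - ((-1157798 + h) - 551541) = 4497888 - ((-1157798 + 9*sqrt(1001)/361) - 551541) = 4497888 - (-1709339 + 9*sqrt(1001)/361) = 4497888 + (1709339 - 9*sqrt(1001)/361) = 6207227 - 9*sqrt(1001)/361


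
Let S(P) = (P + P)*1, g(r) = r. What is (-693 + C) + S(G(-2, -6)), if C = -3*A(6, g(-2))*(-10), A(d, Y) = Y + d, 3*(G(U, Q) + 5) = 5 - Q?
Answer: -1727/3 ≈ -575.67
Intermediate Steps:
G(U, Q) = -10/3 - Q/3 (G(U, Q) = -5 + (5 - Q)/3 = -5 + (5/3 - Q/3) = -10/3 - Q/3)
C = 120 (C = -3*(-2 + 6)*(-10) = -3*4*(-10) = -12*(-10) = 120)
S(P) = 2*P (S(P) = (2*P)*1 = 2*P)
(-693 + C) + S(G(-2, -6)) = (-693 + 120) + 2*(-10/3 - ⅓*(-6)) = -573 + 2*(-10/3 + 2) = -573 + 2*(-4/3) = -573 - 8/3 = -1727/3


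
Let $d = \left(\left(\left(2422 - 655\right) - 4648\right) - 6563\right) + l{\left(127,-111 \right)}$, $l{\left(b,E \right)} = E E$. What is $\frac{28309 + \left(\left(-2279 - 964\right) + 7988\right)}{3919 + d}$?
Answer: $\frac{16527}{3398} \approx 4.8637$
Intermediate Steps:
$l{\left(b,E \right)} = E^{2}$
$d = 2877$ ($d = \left(\left(\left(2422 - 655\right) - 4648\right) - 6563\right) + \left(-111\right)^{2} = \left(\left(1767 - 4648\right) - 6563\right) + 12321 = \left(-2881 - 6563\right) + 12321 = -9444 + 12321 = 2877$)
$\frac{28309 + \left(\left(-2279 - 964\right) + 7988\right)}{3919 + d} = \frac{28309 + \left(\left(-2279 - 964\right) + 7988\right)}{3919 + 2877} = \frac{28309 + \left(-3243 + 7988\right)}{6796} = \left(28309 + 4745\right) \frac{1}{6796} = 33054 \cdot \frac{1}{6796} = \frac{16527}{3398}$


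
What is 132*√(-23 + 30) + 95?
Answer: 95 + 132*√7 ≈ 444.24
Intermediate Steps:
132*√(-23 + 30) + 95 = 132*√7 + 95 = 95 + 132*√7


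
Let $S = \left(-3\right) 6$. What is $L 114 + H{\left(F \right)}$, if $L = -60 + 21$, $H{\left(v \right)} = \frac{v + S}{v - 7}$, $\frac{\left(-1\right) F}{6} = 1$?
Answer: $- \frac{57774}{13} \approx -4444.2$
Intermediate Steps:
$F = -6$ ($F = \left(-6\right) 1 = -6$)
$S = -18$
$H{\left(v \right)} = \frac{-18 + v}{-7 + v}$ ($H{\left(v \right)} = \frac{v - 18}{v - 7} = \frac{-18 + v}{-7 + v}$)
$L = -39$
$L 114 + H{\left(F \right)} = \left(-39\right) 114 + \frac{-18 - 6}{-7 - 6} = -4446 + \frac{1}{-13} \left(-24\right) = -4446 - - \frac{24}{13} = -4446 + \frac{24}{13} = - \frac{57774}{13}$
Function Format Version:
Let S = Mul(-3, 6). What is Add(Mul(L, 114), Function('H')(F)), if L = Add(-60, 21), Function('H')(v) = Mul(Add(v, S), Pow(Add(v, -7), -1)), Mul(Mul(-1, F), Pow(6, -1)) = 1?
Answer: Rational(-57774, 13) ≈ -4444.2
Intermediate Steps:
F = -6 (F = Mul(-6, 1) = -6)
S = -18
Function('H')(v) = Mul(Pow(Add(-7, v), -1), Add(-18, v)) (Function('H')(v) = Mul(Add(v, -18), Pow(Add(v, -7), -1)) = Mul(Add(-18, v), Pow(Add(-7, v), -1)) = Mul(Pow(Add(-7, v), -1), Add(-18, v)))
L = -39
Add(Mul(L, 114), Function('H')(F)) = Add(Mul(-39, 114), Mul(Pow(Add(-7, -6), -1), Add(-18, -6))) = Add(-4446, Mul(Pow(-13, -1), -24)) = Add(-4446, Mul(Rational(-1, 13), -24)) = Add(-4446, Rational(24, 13)) = Rational(-57774, 13)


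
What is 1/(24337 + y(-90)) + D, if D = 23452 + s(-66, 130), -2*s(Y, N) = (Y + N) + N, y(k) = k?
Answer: 566288686/24247 ≈ 23355.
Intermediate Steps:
s(Y, N) = -N - Y/2 (s(Y, N) = -((Y + N) + N)/2 = -((N + Y) + N)/2 = -(Y + 2*N)/2 = -N - Y/2)
D = 23355 (D = 23452 + (-1*130 - ½*(-66)) = 23452 + (-130 + 33) = 23452 - 97 = 23355)
1/(24337 + y(-90)) + D = 1/(24337 - 90) + 23355 = 1/24247 + 23355 = 566288686/24247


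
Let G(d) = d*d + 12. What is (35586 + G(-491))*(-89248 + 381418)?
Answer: 80837303430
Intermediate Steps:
G(d) = 12 + d² (G(d) = d² + 12 = 12 + d²)
(35586 + G(-491))*(-89248 + 381418) = (35586 + (12 + (-491)²))*(-89248 + 381418) = (35586 + (12 + 241081))*292170 = (35586 + 241093)*292170 = 276679*292170 = 80837303430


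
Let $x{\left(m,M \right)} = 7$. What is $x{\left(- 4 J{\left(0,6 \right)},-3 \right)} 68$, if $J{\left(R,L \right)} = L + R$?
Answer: $476$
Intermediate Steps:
$x{\left(- 4 J{\left(0,6 \right)},-3 \right)} 68 = 7 \cdot 68 = 476$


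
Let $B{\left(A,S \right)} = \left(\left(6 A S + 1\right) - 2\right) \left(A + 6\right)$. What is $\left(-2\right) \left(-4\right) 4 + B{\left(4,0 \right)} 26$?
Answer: $-228$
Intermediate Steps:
$B{\left(A,S \right)} = \left(-1 + 6 A S\right) \left(6 + A\right)$ ($B{\left(A,S \right)} = \left(\left(6 A S + 1\right) - 2\right) \left(6 + A\right) = \left(\left(1 + 6 A S\right) - 2\right) \left(6 + A\right) = \left(-1 + 6 A S\right) \left(6 + A\right)$)
$\left(-2\right) \left(-4\right) 4 + B{\left(4,0 \right)} 26 = \left(-2\right) \left(-4\right) 4 + \left(-6 - 4 + 6 \cdot 0 \cdot 4^{2} + 36 \cdot 4 \cdot 0\right) 26 = 8 \cdot 4 + \left(-6 - 4 + 6 \cdot 0 \cdot 16 + 0\right) 26 = 32 + \left(-6 - 4 + 0 + 0\right) 26 = 32 - 260 = -228$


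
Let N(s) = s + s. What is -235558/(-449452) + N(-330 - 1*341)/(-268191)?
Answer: 2898986371/5479044606 ≈ 0.52910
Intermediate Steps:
N(s) = 2*s
-235558/(-449452) + N(-330 - 1*341)/(-268191) = -235558/(-449452) + (2*(-330 - 1*341))/(-268191) = -235558*(-1/449452) + (2*(-330 - 341))*(-1/268191) = 117779/224726 + (2*(-671))*(-1/268191) = 117779/224726 - 1342*(-1/268191) = 117779/224726 + 122/24381 = 2898986371/5479044606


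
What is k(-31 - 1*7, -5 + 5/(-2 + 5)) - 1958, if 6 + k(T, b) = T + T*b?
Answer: -5626/3 ≈ -1875.3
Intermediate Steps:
k(T, b) = -6 + T + T*b (k(T, b) = -6 + (T + T*b) = -6 + T + T*b)
k(-31 - 1*7, -5 + 5/(-2 + 5)) - 1958 = (-6 + (-31 - 1*7) + (-31 - 1*7)*(-5 + 5/(-2 + 5))) - 1958 = (-6 + (-31 - 7) + (-31 - 7)*(-5 + 5/3)) - 1958 = (-6 - 38 - 38*(-5 + 5*(⅓))) - 1958 = (-6 - 38 - 38*(-5 + 5/3)) - 1958 = (-6 - 38 - 38*(-10/3)) - 1958 = (-6 - 38 + 380/3) - 1958 = 248/3 - 1958 = -5626/3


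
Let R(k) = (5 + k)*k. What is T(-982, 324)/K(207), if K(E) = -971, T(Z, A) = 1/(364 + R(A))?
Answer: -1/103858160 ≈ -9.6285e-9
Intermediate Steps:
R(k) = k*(5 + k)
T(Z, A) = 1/(364 + A*(5 + A))
T(-982, 324)/K(207) = 1/((364 + 324*(5 + 324))*(-971)) = -1/971/(364 + 324*329) = -1/971/(364 + 106596) = -1/971/106960 = (1/106960)*(-1/971) = -1/103858160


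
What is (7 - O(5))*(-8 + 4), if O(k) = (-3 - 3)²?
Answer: 116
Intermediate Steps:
O(k) = 36 (O(k) = (-6)² = 36)
(7 - O(5))*(-8 + 4) = (7 - 1*36)*(-8 + 4) = (7 - 36)*(-4) = -29*(-4) = 116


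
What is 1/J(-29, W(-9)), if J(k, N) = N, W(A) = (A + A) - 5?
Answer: -1/23 ≈ -0.043478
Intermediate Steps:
W(A) = -5 + 2*A (W(A) = 2*A - 5 = -5 + 2*A)
1/J(-29, W(-9)) = 1/(-5 + 2*(-9)) = 1/(-5 - 18) = 1/(-23) = -1/23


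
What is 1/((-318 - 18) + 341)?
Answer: 1/5 ≈ 0.20000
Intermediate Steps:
1/((-318 - 18) + 341) = 1/(-336 + 341) = 1/5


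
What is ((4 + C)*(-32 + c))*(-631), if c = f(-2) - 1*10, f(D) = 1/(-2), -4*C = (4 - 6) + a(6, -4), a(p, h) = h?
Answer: 589985/4 ≈ 1.4750e+5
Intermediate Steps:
C = 3/2 (C = -((4 - 6) - 4)/4 = -(-2 - 4)/4 = -¼*(-6) = 3/2 ≈ 1.5000)
f(D) = -½
c = -21/2 (c = -½ - 1*10 = -½ - 10 = -21/2 ≈ -10.500)
((4 + C)*(-32 + c))*(-631) = ((4 + 3/2)*(-32 - 21/2))*(-631) = ((11/2)*(-85/2))*(-631) = -935/4*(-631) = 589985/4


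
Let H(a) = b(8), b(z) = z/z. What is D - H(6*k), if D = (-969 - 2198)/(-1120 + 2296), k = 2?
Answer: -4343/1176 ≈ -3.6930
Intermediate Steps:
b(z) = 1
H(a) = 1
D = -3167/1176 ≈ -2.6930
D - H(6*k) = -3167/1176 - 1*1 = -3167/1176 - 1 = -4343/1176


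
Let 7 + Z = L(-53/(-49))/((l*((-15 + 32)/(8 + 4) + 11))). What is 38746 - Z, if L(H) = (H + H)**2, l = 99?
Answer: 457506905957/11805717 ≈ 38753.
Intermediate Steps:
L(H) = 4*H**2 (L(H) = (2*H)**2 = 4*H**2)
Z = -82595075/11805717 (Z = -7 + (4*(-53/(-49))**2)/((99*((-15 + 32)/(8 + 4) + 11))) = -7 + (4*(-53*(-1/49))**2)/((99*(17/12 + 11))) = -7 + (4*(53/49)**2)/((99*(17*(1/12) + 11))) = -7 + (4*(2809/2401))/((99*(17/12 + 11))) = -7 + 11236/(2401*((99*(149/12)))) = -7 + 11236/(2401*(4917/4)) = -7 + (11236/2401)*(4/4917) = -7 + 44944/11805717 = -82595075/11805717 ≈ -6.9962)
38746 - Z = 38746 - 1*(-82595075/11805717) = 38746 + 82595075/11805717 = 457506905957/11805717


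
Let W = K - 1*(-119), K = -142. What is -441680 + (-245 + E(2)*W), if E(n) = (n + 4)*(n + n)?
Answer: -442477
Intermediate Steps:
W = -23 (W = -142 - 1*(-119) = -142 + 119 = -23)
E(n) = 2*n*(4 + n) (E(n) = (4 + n)*(2*n) = 2*n*(4 + n))
-441680 + (-245 + E(2)*W) = -441680 + (-245 + (2*2*(4 + 2))*(-23)) = -441680 + (-245 + (2*2*6)*(-23)) = -441680 + (-245 + 24*(-23)) = -441680 + (-245 - 552) = -441680 - 797 = -442477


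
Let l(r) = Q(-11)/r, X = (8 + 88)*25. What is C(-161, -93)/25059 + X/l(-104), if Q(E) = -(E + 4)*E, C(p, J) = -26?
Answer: 6254724398/1929543 ≈ 3241.6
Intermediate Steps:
Q(E) = -E*(4 + E) (Q(E) = -(4 + E)*E = -E*(4 + E))
X = 2400 (X = 96*25 = 2400)
l(r) = -77/r (l(r) = (-1*(-11)*(4 - 11))/r = (-1*(-11)*(-7))/r = -77/r)
C(-161, -93)/25059 + X/l(-104) = -26/25059 + 2400/((-77/(-104))) = -26*1/25059 + 2400/((-77*(-1/104))) = -26/25059 + 2400/(77/104) = -26/25059 + 2400*(104/77) = -26/25059 + 249600/77 = 6254724398/1929543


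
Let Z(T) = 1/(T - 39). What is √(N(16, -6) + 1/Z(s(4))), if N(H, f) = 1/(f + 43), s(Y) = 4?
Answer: I*√47878/37 ≈ 5.9138*I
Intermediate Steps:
N(H, f) = 1/(43 + f)
Z(T) = 1/(-39 + T)
√(N(16, -6) + 1/Z(s(4))) = √(1/(43 - 6) + 1/(1/(-39 + 4))) = √(1/37 + 1/(1/(-35))) = √(1/37 + 1/(-1/35)) = √(1/37 - 35) = √(-1294/37) = I*√47878/37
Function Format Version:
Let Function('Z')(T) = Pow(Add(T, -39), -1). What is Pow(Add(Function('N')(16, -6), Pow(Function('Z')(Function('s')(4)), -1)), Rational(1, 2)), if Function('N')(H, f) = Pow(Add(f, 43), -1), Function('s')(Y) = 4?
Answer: Mul(Rational(1, 37), I, Pow(47878, Rational(1, 2))) ≈ Mul(5.9138, I)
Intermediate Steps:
Function('N')(H, f) = Pow(Add(43, f), -1)
Function('Z')(T) = Pow(Add(-39, T), -1)
Pow(Add(Function('N')(16, -6), Pow(Function('Z')(Function('s')(4)), -1)), Rational(1, 2)) = Pow(Add(Pow(Add(43, -6), -1), Pow(Pow(Add(-39, 4), -1), -1)), Rational(1, 2)) = Pow(Add(Pow(37, -1), Pow(Pow(-35, -1), -1)), Rational(1, 2)) = Pow(Add(Rational(1, 37), Pow(Rational(-1, 35), -1)), Rational(1, 2)) = Pow(Add(Rational(1, 37), -35), Rational(1, 2)) = Pow(Rational(-1294, 37), Rational(1, 2)) = Mul(Rational(1, 37), I, Pow(47878, Rational(1, 2)))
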